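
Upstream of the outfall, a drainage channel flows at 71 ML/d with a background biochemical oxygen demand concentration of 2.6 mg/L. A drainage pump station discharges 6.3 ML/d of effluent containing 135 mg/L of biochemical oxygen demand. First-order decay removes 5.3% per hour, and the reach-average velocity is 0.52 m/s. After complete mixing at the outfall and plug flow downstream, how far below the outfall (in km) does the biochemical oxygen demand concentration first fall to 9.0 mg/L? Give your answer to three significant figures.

Conservation of mass: C = (71.00·2.600 + 6.300·135.0) / 77.30 = 1035/77.30 = 13.39 mg/L.
5.3%/h lost → k = −ln(1 − 0.053) = 0.05446 h⁻¹.
Set 13.39·exp(−k·t) = 9.0 → t = ln(13.39/9.0)/k = 26270 s = 7.296 h.
Distance = v·t = 0.52·26270 = 13660 m = 13.66 km.

13.7 km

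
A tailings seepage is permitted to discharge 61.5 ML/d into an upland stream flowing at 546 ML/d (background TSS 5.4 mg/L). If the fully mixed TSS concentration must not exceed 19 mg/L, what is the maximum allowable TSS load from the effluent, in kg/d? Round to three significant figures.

Mass balance at the limit: 546.0·5.400 + 61.50·Cₑ = 607.5·19 → Cₑ = 139.7 mg/L.
61.50 ML/d = 0.7118 m³/s. Load = 0.7118 m³/s × 139.7 g/m³ × 86 400 s/d = 8594 kg/d.

8590 kg/d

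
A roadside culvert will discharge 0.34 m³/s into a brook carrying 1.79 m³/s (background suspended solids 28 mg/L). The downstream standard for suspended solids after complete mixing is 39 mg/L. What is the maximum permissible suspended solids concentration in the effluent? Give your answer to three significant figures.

96.9 mg/L

At the limit, (Qr·Cr + Qe·Cₑ)/(Qr + Qe) = 39:
Cₑ = (2.130·39 − 1.790·28.00) / 0.3400 = 96.91 mg/L.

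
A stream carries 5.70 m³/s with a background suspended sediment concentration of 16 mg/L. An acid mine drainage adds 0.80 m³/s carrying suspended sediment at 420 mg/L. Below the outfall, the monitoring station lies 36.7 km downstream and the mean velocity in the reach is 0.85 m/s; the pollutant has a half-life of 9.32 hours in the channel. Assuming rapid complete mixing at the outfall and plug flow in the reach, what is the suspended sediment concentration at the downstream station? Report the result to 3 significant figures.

After mixing, C = (5.700·16.00 + 0.8000·420.0) / 6.500 = 427.2/6.500 = 65.72 mg/L.
Travel time t = 36.7·1000 / 0.85 = 43180 s = 11.99 h.
Half-life 9.32 h → k = ln 2 / 9.32 = 0.07437 h⁻¹ = 1.785 d⁻¹.
Decay over the reach: 65.72·exp(−kt) = 65.72·0.4098 = 26.94 mg/L.

26.9 mg/L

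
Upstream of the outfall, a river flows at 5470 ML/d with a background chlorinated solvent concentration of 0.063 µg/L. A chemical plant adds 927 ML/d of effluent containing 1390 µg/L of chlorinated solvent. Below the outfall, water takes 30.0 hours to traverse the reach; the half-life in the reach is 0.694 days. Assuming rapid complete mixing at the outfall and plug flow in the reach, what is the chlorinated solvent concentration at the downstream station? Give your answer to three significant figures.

57.8 µg/L

Mixed concentration C = ΣQC/ΣQ = (5470·0.06300 + 927.0·1390) / 6397 = 1289000/6397 = 201.5 µg/L.
Half-life 0.694 d → k = ln 2 / 0.694 = 0.9988 d⁻¹.
First-order decay: C = 201.5·exp(−k·t) = 201.5·0.2869 = 57.81 µg/L.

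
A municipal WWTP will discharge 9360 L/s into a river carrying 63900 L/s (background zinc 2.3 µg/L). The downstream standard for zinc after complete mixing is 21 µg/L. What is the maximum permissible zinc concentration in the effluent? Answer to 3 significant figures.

149 µg/L

At the limit, (Qr·Cr + Qe·Cₑ)/(Qr + Qe) = 21:
Cₑ = (73260·21 − 63900·2.300) / 9360 = 148.7 µg/L.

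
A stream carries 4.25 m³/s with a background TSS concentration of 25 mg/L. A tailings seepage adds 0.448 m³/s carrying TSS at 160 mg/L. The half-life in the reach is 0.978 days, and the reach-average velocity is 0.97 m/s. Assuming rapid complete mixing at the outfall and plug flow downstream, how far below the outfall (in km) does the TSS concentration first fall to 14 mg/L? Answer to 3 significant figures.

118 km

Conservation of mass: C = (4.250·25.00 + 0.4480·160.0) / 4.698 = 177.9/4.698 = 37.87 mg/L.
Half-life 0.978 d → k = ln 2 / 0.978 = 0.7087 d⁻¹.
Set 37.87·exp(−k·t) = 14 → t = ln(37.87/14)/k = 121300 s = 33.70 h.
Distance = v·t = 0.97·121300 = 117700 m = 117.7 km.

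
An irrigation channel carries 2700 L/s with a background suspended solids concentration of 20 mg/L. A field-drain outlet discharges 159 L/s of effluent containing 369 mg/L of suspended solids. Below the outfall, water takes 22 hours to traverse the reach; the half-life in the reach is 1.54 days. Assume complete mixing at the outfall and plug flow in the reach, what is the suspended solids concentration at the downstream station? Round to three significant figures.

26.1 mg/L

Mass balance: C = (2700·20.00 + 159.0·369.0) / 2859 = 112700/2859 = 39.41 mg/L.
Half-life 1.54 d → k = ln 2 / 1.54 = 0.4501 d⁻¹.
After decay, C = 39.41 × e^(−kt) = 39.41 × 0.6619 = 26.09 mg/L.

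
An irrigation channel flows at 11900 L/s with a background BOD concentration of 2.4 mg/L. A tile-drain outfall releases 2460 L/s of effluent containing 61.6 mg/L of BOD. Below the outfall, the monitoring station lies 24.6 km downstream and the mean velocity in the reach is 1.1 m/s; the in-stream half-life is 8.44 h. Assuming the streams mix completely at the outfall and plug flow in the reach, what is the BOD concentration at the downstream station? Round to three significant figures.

7.53 mg/L

After mixing, C = (11900·2.400 + 2460·61.60) / 14360 = 180100/14360 = 12.54 mg/L.
Travel time t = 24.6·1000 / 1.1 = 22360 s = 6.212 h.
Half-life 8.44 h → k = ln 2 / 8.44 = 0.08213 h⁻¹ = 1.971 d⁻¹.
After decay, C = 12.54 × e^(−kt) = 12.54 × 0.6004 = 7.530 mg/L.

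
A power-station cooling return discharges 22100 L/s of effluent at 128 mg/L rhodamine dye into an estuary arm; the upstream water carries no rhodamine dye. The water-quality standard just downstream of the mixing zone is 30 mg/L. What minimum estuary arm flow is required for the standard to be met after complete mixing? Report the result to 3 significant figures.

72200 L/s

Set C_mix = 30: (Q·0 + 22100·128.0) / (Q + 22100) = 30
→ Q = 22100·(128.0 − 30)/(30 − 0) = 72190 L/s.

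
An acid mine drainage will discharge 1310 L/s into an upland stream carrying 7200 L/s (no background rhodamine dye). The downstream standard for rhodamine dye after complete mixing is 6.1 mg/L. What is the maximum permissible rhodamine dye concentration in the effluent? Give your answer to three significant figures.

39.6 mg/L

At the limit, (Qr·Cr + Qe·Cₑ)/(Qr + Qe) = 6.1:
Cₑ = (8510·6.1 − 7200·0) / 1310 = 39.63 mg/L.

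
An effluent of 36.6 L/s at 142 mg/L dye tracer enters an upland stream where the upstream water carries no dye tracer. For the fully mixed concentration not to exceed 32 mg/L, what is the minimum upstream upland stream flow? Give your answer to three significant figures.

126 L/s

Set C_mix = 32: (Q·0 + 36.60·142.0) / (Q + 36.60) = 32
→ Q = 36.60·(142.0 − 32)/(32 − 0) = 125.8 L/s.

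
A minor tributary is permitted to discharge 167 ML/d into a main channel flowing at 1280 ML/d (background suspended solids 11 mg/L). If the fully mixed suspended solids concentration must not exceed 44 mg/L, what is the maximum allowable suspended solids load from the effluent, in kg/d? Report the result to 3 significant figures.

49600 kg/d

Mass balance at the limit: 1280·11.00 + 167.0·Cₑ = 1447·44 → Cₑ = 296.9 mg/L.
167.0 ML/d = 1.933 m³/s. Load = 1.933 m³/s × 296.9 g/m³ × 86 400 s/d = 49590 kg/d.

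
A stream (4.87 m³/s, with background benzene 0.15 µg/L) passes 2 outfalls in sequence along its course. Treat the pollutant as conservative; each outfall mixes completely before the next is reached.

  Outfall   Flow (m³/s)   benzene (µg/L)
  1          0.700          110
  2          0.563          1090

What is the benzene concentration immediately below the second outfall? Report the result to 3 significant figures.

113 µg/L

After outfall 1: Q = 4.870 + 0.7000 = 5.570 m³/s; C = (4.870·0.1500 + 0.7000·110.0)/5.570 = 13.96 µg/L.
After outfall 2: Q = 5.570 + 0.5630 = 6.133 m³/s; C = (5.570·13.96 + 0.5630·1090)/6.133 = 112.7 µg/L.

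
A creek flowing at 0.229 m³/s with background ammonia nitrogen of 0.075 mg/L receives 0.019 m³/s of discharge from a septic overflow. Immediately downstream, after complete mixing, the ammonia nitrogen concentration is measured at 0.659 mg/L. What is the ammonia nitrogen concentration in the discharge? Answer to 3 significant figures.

Mass balance: 0.2290·0.07500 + 0.01900·Cₑ = 0.2480·0.6590
→ Cₑ = (0.2480·0.6590 − 0.2290·0.07500) / 0.01900 = 7.698 mg/L.

7.70 mg/L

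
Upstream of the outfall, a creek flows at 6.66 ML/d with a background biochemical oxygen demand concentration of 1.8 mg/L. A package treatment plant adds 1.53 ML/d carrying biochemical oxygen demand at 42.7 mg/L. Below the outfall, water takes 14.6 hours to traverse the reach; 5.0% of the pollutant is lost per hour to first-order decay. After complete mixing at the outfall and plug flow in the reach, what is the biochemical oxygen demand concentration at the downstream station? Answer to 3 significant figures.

Conservation of mass: C = (6.660·1.800 + 1.530·42.70) / 8.190 = 77.32/8.190 = 9.441 mg/L.
5.0%/h lost → k = −ln(1 − 0.05) = 0.05129 h⁻¹.
Applying C = C₀e^(−kt): 9.441 × 0.4729 = 4.464 mg/L.

4.46 mg/L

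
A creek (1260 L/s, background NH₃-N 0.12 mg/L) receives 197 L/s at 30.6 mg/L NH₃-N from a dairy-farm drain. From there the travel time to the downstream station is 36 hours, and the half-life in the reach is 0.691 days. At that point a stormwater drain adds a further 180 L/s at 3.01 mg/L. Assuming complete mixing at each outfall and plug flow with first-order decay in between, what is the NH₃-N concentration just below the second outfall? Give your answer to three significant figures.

1.17 mg/L

Mass balance: C = (1260·0.1200 + 197.0·30.60) / 1457 = 6179/1457 = 4.241 mg/L; combined flow 1457 L/s.
Half-life 0.691 d → k = ln 2 / 0.691 = 1.003 d⁻¹.
After decay, C = 4.241 × e^(−kt) = 4.241 × 0.2221 = 0.9419 mg/L.
Second outfall: C = (1457·0.9419 + 180.0·3.010)/1637 = 1.169 mg/L.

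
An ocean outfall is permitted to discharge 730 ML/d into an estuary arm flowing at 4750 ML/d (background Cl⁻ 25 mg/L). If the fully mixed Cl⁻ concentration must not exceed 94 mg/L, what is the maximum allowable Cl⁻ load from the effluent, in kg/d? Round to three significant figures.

Mass balance at the limit: 4750·25.00 + 730.0·Cₑ = 5480·94 → Cₑ = 543.0 mg/L.
730.0 ML/d = 8.449 m³/s. Load = 8.449 m³/s × 543.0 g/m³ × 86 400 s/d = 396400 kg/d.

396000 kg/d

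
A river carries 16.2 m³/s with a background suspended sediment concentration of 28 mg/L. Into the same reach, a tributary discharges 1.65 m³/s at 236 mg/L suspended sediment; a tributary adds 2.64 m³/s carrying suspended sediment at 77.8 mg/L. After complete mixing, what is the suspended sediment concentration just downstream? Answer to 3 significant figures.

51.2 mg/L

Flow-weighted average: C = (16.20·28.00 + 1.650·236.0 + 2.640·77.80) / 20.49 = 1048/20.49 = 51.17 mg/L.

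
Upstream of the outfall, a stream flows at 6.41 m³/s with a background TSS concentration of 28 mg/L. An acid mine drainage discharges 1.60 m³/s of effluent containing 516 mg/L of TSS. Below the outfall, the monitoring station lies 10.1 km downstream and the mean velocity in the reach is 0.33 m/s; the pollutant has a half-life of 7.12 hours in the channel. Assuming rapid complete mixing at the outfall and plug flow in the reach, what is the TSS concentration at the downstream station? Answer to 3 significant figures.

Conservation of mass: C = (6.410·28.00 + 1.600·516.0) / 8.010 = 1005/8.010 = 125.5 mg/L.
Travel time t = 10.1·1000 / 0.33 = 30610 s = 8.502 h.
Half-life 7.12 h → k = ln 2 / 7.12 = 0.09735 h⁻¹ = 2.336 d⁻¹.
First-order decay: C = 125.5·exp(−k·t) = 125.5·0.4371 = 54.84 mg/L.

54.8 mg/L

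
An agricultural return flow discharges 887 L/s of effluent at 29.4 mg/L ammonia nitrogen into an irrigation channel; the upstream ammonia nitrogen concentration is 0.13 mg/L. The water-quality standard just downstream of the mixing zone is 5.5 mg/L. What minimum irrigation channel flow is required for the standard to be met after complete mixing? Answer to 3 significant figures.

Set C_mix = 5.5: (Q·0.1300 + 887.0·29.40) / (Q + 887.0) = 5.5
→ Q = 887.0·(29.40 − 5.5)/(5.5 − 0.1300) = 3948 L/s.

3950 L/s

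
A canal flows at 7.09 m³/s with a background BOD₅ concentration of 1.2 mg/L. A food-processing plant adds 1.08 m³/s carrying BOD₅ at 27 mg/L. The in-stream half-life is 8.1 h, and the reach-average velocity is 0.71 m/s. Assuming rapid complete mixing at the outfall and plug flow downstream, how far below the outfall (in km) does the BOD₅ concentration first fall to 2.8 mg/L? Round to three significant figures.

Mass balance: C = (7.090·1.200 + 1.080·27.00) / 8.170 = 37.67/8.170 = 4.611 mg/L.
Half-life 8.1 h → k = ln 2 / 8.1 = 0.08557 h⁻¹ = 2.054 d⁻¹.
Set 4.611·exp(−k·t) = 2.8 → t = ln(4.611/2.8)/k = 20980 s = 5.828 h.
Distance = v·t = 0.71·20980 = 14900 m = 14.90 km.

14.9 km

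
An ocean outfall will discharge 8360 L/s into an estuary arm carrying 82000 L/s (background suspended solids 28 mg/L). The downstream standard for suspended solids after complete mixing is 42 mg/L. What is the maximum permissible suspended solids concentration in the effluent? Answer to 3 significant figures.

At the limit, (Qr·Cr + Qe·Cₑ)/(Qr + Qe) = 42:
Cₑ = (90360·42 − 82000·28.00) / 8360 = 179.3 mg/L.

179 mg/L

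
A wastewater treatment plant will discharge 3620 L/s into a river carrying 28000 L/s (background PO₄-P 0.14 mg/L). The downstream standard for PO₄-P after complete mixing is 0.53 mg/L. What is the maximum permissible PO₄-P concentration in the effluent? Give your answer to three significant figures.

3.55 mg/L

At the limit, (Qr·Cr + Qe·Cₑ)/(Qr + Qe) = 0.53:
Cₑ = (31620·0.53 − 28000·0.1400) / 3620 = 3.547 mg/L.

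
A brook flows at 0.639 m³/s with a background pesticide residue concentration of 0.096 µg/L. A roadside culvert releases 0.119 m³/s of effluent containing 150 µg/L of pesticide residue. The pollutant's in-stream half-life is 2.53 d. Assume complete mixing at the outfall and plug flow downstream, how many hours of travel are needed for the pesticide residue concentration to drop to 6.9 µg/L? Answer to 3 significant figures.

108 h

After mixing, C = (0.6390·0.09600 + 0.1190·150.0) / 0.7580 = 17.91/0.7580 = 23.63 µg/L.
Half-life 2.53 d → k = ln 2 / 2.53 = 0.2740 d⁻¹.
23.63·exp(−k·t) = 6.9 → t = ln(23.63/6.9)/k = 388200 s = 107.8 h.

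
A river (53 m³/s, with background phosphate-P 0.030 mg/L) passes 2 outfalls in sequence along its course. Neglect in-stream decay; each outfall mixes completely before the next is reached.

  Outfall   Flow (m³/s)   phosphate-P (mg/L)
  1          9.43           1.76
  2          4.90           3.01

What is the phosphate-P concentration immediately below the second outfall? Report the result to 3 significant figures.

0.489 mg/L

After outfall 1: Q = 53.00 + 9.430 = 62.43 m³/s; C = (53.00·0.03000 + 9.430·1.760)/62.43 = 0.2913 mg/L.
After outfall 2: Q = 62.43 + 4.900 = 67.33 m³/s; C = (62.43·0.2913 + 4.900·3.010)/67.33 = 0.4892 mg/L.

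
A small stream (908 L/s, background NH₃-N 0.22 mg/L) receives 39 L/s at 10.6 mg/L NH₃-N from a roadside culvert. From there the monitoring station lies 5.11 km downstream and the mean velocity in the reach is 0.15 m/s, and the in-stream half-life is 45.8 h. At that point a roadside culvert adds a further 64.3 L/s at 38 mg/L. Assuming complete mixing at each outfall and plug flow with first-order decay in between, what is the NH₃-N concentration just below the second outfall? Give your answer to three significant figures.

Flow-weighted average: C = (908.0·0.2200 + 39.00·10.60) / 947.0 = 613.2/947.0 = 0.6475 mg/L; combined flow 947.0 L/s.
Travel time t = 5.11·1000 / 0.15 = 34070 s = 9.463 h.
Half-life 45.8 h → k = ln 2 / 45.8 = 0.01513 h⁻¹ = 0.3632 d⁻¹.
First-order decay: C = 0.6475·exp(−k·t) = 0.6475·0.8666 = 0.5611 mg/L.
At the second outfall, C = (947.0·0.5611 + 64.30·38.00) / (947.0 + 64.30) = 2.942 mg/L.

2.94 mg/L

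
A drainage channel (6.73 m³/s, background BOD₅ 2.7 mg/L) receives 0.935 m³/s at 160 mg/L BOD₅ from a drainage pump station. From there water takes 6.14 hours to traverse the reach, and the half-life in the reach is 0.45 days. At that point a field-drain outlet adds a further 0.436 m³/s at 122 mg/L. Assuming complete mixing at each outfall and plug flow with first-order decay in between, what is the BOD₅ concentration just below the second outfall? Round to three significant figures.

Mass balance: C = (6.730·2.700 + 0.9350·160.0) / 7.665 = 167.8/7.665 = 21.89 mg/L; combined flow 7.665 m³/s.
Half-life 0.45 d → k = ln 2 / 0.45 = 1.540 d⁻¹.
First-order decay: C = 21.89·exp(−k·t) = 21.89·0.6743 = 14.76 mg/L.
At the second outfall, C = (7.665·14.76 + 0.4360·122.0) / (7.665 + 0.4360) = 20.53 mg/L.

20.5 mg/L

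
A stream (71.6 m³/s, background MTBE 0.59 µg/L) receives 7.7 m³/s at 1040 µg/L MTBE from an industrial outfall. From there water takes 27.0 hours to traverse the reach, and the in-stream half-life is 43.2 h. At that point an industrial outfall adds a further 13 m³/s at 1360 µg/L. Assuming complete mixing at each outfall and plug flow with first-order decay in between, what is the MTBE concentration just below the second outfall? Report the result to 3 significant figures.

248 µg/L

Flow-weighted average: C = (71.60·0.5900 + 7.700·1040) / 79.30 = 8050/79.30 = 101.5 µg/L; combined flow 79.30 m³/s.
Half-life 43.2 h → k = ln 2 / 43.2 = 0.01605 h⁻¹ = 0.3851 d⁻¹.
Decay over the reach: 101.5·exp(−kt) = 101.5·0.6484 = 65.83 µg/L.
At the second outfall, C = (79.30·65.83 + 13.00·1360) / (79.30 + 13.00) = 248.1 µg/L.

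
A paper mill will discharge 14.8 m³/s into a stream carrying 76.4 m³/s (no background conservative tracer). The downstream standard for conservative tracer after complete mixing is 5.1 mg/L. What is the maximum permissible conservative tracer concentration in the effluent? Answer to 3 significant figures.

At the limit, (Qr·Cr + Qe·Cₑ)/(Qr + Qe) = 5.1:
Cₑ = (91.20·5.1 − 76.40·0) / 14.80 = 31.43 mg/L.

31.4 mg/L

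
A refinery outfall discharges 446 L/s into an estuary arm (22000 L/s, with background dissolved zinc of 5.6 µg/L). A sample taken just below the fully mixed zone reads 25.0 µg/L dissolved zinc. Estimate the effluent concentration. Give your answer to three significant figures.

Mass balance: 22000·5.600 + 446.0·Cₑ = 22450·25.00
→ Cₑ = (22450·25.00 − 22000·5.600) / 446.0 = 982.0 µg/L.

982 µg/L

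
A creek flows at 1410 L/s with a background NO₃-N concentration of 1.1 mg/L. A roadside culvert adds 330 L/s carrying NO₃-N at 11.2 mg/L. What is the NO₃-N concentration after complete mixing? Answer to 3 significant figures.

After mixing, C = (1410·1.100 + 330.0·11.20) / 1740 = 5247/1740 = 3.016 mg/L.

3.02 mg/L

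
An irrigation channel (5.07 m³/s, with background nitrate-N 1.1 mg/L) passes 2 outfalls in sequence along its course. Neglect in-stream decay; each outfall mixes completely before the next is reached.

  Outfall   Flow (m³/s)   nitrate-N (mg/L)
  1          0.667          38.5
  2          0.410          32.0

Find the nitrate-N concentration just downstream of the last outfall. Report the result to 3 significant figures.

7.22 mg/L

After outfall 1: Q = 5.070 + 0.6670 = 5.737 m³/s; C = (5.070·1.100 + 0.6670·38.50)/5.737 = 5.448 mg/L.
After outfall 2: Q = 5.737 + 0.4100 = 6.147 m³/s; C = (5.737·5.448 + 0.4100·32.00)/6.147 = 7.219 mg/L.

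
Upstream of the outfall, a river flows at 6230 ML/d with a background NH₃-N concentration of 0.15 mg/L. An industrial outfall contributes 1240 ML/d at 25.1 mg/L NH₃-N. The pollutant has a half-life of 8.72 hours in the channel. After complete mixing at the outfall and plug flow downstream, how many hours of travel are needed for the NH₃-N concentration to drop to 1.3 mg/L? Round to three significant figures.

15.0 h

Conservation of mass: C = (6230·0.1500 + 1240·25.10) / 7470 = 32060/7470 = 4.292 mg/L.
Half-life 8.72 h → k = ln 2 / 8.72 = 0.07949 h⁻¹ = 1.908 d⁻¹.
4.292·exp(−k·t) = 1.3 → t = ln(4.292/1.3)/k = 54090 s = 15.02 h.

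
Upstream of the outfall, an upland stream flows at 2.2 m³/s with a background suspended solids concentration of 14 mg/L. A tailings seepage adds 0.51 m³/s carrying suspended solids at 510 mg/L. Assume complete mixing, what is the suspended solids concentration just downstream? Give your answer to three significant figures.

After mixing, C = (2.200·14.00 + 0.5100·510.0) / 2.710 = 290.9/2.710 = 107.3 mg/L.

107 mg/L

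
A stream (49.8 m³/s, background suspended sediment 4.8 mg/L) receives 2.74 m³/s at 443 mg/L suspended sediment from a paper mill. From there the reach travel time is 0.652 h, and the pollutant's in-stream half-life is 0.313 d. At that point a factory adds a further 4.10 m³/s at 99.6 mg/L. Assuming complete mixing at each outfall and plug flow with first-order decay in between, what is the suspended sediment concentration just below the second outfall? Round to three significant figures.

Mixed concentration C = ΣQC/ΣQ = (49.80·4.800 + 2.740·443.0) / 52.54 = 1453/52.54 = 27.65 mg/L; combined flow 52.54 m³/s.
Half-life 0.313 d → k = ln 2 / 0.313 = 2.215 d⁻¹.
Decay over the reach: 27.65·exp(−kt) = 27.65·0.9416 = 26.04 mg/L.
At the second outfall, C = (52.54·26.04 + 4.100·99.60) / (52.54 + 4.100) = 31.36 mg/L.

31.4 mg/L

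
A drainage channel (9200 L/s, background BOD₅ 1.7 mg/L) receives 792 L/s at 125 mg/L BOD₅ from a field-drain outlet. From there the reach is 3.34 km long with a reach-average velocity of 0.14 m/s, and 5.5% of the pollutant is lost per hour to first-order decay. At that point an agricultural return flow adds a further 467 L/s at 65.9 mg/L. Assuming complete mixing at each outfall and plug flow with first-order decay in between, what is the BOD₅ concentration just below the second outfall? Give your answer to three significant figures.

Conservation of mass: C = (9200·1.700 + 792.0·125.0) / 9992 = 114600/9992 = 11.47 mg/L; combined flow 9992 L/s.
Travel time t = 3.34·1000 / 0.14 = 23860 s = 6.627 h.
5.5%/h lost → k = −ln(1 − 0.055) = 0.05657 h⁻¹.
Decay over the reach: 11.47·exp(−kt) = 11.47·0.6874 = 7.886 mg/L.
Second outfall: C = (9992·7.886 + 467.0·65.90)/10460 = 10.48 mg/L.

10.5 mg/L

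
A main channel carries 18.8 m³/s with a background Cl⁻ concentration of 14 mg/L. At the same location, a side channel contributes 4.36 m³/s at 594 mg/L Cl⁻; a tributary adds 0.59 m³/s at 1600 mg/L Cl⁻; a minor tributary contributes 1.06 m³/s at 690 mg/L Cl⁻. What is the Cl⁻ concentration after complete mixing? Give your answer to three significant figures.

Mixed concentration C = ΣQC/ΣQ = (18.80·14.00 + 4.360·594.0 + 0.5900·1600 + 1.060·690.0) / 24.81 = 4528/24.81 = 182.5 mg/L.

183 mg/L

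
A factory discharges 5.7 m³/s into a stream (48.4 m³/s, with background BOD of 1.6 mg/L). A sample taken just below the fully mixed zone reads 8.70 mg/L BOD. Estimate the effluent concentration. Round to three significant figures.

69.0 mg/L

Mass balance: 48.40·1.600 + 5.700·Cₑ = 54.10·8.700
→ Cₑ = (54.10·8.700 − 48.40·1.600) / 5.700 = 68.99 mg/L.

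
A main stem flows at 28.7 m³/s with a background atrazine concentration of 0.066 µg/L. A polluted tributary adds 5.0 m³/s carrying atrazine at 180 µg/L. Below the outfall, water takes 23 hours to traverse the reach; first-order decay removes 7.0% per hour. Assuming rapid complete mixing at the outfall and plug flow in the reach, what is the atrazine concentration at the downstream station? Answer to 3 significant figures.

5.04 µg/L

Conservation of mass: C = (28.70·0.06600 + 5.000·180.0) / 33.70 = 901.9/33.70 = 26.76 µg/L.
7.0%/h lost → k = −ln(1 − 0.07) = 0.07257 h⁻¹.
Decay over the reach: 26.76·exp(−kt) = 26.76·0.1884 = 5.042 µg/L.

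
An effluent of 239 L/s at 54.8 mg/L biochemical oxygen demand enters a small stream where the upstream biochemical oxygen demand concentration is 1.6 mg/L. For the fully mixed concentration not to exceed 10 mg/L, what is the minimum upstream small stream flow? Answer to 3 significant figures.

1270 L/s

Set C_mix = 10: (Q·1.600 + 239.0·54.80) / (Q + 239.0) = 10
→ Q = 239.0·(54.80 − 10)/(10 − 1.600) = 1275 L/s.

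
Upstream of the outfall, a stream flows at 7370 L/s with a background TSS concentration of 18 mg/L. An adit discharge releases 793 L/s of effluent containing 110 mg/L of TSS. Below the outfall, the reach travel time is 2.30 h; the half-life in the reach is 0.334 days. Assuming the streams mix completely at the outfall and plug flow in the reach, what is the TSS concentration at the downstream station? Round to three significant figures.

After mixing, C = (7370·18.00 + 793.0·110.0) / 8163 = 219900/8163 = 26.94 mg/L.
Half-life 0.334 d → k = ln 2 / 0.334 = 2.075 d⁻¹.
After decay, C = 26.94 × e^(−kt) = 26.94 × 0.8196 = 22.08 mg/L.

22.1 mg/L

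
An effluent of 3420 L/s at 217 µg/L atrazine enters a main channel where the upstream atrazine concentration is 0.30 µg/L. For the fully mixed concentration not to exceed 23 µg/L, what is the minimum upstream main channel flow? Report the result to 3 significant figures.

29200 L/s

Set C_mix = 23: (Q·0.3000 + 3420·217.0) / (Q + 3420) = 23
→ Q = 3420·(217.0 − 23)/(23 − 0.3000) = 29230 L/s.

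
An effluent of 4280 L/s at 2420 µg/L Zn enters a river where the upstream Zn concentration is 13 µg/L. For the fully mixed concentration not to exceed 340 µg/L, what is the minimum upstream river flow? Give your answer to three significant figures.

Set C_mix = 340: (Q·13.00 + 4280·2420) / (Q + 4280) = 340
→ Q = 4280·(2420 − 340)/(340 − 13.00) = 27220 L/s.

27200 L/s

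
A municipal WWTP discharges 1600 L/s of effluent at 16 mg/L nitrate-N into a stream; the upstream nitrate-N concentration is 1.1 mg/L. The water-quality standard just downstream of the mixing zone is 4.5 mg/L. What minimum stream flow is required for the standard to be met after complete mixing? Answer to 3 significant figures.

5410 L/s

Set C_mix = 4.5: (Q·1.100 + 1600·16.00) / (Q + 1600) = 4.5
→ Q = 1600·(16.00 − 4.5)/(4.5 − 1.100) = 5412 L/s.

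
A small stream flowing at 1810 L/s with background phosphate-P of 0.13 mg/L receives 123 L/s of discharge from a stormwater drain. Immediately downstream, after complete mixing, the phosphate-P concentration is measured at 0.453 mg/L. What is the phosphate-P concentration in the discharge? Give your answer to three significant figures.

5.21 mg/L

Mass balance: 1810·0.1300 + 123.0·Cₑ = 1933·0.4530
→ Cₑ = (1933·0.4530 − 1810·0.1300) / 123.0 = 5.206 mg/L.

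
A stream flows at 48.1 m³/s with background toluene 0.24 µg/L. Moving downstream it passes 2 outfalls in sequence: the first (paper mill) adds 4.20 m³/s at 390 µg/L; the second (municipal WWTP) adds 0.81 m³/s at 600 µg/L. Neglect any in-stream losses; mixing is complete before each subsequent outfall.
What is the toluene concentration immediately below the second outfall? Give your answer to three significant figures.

Below outfall 1: Q → 52.30 m³/s, C = (48.10·0.2400 + 4.200·390.0)/52.30 = 31.54 µg/L.
Below outfall 2: Q → 53.11 m³/s, C = (52.30·31.54 + 0.8100·600.0)/53.11 = 40.21 µg/L.

40.2 µg/L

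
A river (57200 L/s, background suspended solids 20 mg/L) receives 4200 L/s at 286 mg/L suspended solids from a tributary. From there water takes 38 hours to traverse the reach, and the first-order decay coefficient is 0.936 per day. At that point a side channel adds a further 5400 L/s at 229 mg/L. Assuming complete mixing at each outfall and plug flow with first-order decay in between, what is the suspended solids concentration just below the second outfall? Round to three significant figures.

Mass balance: C = (57200·20.00 + 4200·286.0) / 61400 = 2345000/61400 = 38.20 mg/L; combined flow 61400 L/s.
After decay, C = 38.20 × e^(−kt) = 38.20 × 0.2272 = 8.677 mg/L.
At the second outfall, C = (61400·8.677 + 5400·229.0) / (61400 + 5400) = 26.49 mg/L.

26.5 mg/L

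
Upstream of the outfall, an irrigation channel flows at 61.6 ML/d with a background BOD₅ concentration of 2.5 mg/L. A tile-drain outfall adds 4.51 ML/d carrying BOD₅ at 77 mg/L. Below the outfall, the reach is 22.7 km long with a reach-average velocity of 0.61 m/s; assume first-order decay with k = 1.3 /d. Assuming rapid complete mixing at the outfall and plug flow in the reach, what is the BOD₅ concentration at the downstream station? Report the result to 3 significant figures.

4.33 mg/L

After mixing, C = (61.60·2.500 + 4.510·77.00) / 66.11 = 501.3/66.11 = 7.582 mg/L.
Travel time t = 22.7·1000 / 0.61 = 37210 s = 10.34 h.
After decay, C = 7.582 × e^(−kt) = 7.582 × 0.5713 = 4.331 mg/L.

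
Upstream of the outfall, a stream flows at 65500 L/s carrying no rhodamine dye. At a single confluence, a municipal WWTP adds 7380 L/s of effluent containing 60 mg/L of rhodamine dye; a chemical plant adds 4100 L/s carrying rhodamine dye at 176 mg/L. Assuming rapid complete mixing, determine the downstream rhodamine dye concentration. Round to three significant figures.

After mixing, C = (65500·0 + 7380·60.00 + 4100·176.0) / 76980 = 1164000/76980 = 15.13 mg/L.

15.1 mg/L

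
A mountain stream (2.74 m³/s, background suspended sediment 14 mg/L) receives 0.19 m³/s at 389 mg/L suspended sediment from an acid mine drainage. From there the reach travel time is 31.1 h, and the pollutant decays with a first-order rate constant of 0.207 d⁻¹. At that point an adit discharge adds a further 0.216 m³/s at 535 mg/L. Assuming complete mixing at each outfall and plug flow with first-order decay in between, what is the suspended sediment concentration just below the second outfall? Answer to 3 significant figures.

64.0 mg/L

Mass balance: C = (2.740·14.00 + 0.1900·389.0) / 2.930 = 112.3/2.930 = 38.32 mg/L; combined flow 2.930 m³/s.
First-order decay: C = 38.32·exp(−k·t) = 38.32·0.7647 = 29.30 mg/L.
At the second outfall, C = (2.930·29.30 + 0.2160·535.0) / (2.930 + 0.2160) = 64.02 mg/L.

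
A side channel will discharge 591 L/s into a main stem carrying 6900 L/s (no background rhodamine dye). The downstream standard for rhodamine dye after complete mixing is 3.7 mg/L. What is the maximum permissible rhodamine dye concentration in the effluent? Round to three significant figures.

At the limit, (Qr·Cr + Qe·Cₑ)/(Qr + Qe) = 3.7:
Cₑ = (7491·3.7 − 6900·0) / 591.0 = 46.90 mg/L.

46.9 mg/L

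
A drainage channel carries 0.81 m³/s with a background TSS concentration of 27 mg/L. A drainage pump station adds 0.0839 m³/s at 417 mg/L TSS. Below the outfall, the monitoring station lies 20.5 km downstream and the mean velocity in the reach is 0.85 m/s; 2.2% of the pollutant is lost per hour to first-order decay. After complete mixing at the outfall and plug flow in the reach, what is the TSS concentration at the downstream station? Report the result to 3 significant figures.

Mass balance: C = (0.8100·27.00 + 0.08390·417.0) / 0.8939 = 56.86/0.8939 = 63.60 mg/L.
Travel time t = 20.5·1000 / 0.85 = 24120 s = 6.699 h.
2.2%/h lost → k = −ln(1 − 0.022) = 0.02225 h⁻¹.
Applying C = C₀e^(−kt): 63.60 × 0.8615 = 54.80 mg/L.

54.8 mg/L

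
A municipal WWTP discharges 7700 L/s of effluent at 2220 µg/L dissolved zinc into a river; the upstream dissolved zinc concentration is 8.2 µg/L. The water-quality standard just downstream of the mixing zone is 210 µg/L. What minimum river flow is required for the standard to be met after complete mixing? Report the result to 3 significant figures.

Set C_mix = 210: (Q·8.200 + 7700·2220) / (Q + 7700) = 210
→ Q = 7700·(2220 − 210)/(210 − 8.200) = 76690 L/s.

76700 L/s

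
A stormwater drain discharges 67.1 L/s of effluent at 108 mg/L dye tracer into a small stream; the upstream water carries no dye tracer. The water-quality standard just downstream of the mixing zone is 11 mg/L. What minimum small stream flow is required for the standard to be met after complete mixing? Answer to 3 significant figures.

592 L/s

Set C_mix = 11: (Q·0 + 67.10·108.0) / (Q + 67.10) = 11
→ Q = 67.10·(108.0 − 11)/(11 − 0) = 591.7 L/s.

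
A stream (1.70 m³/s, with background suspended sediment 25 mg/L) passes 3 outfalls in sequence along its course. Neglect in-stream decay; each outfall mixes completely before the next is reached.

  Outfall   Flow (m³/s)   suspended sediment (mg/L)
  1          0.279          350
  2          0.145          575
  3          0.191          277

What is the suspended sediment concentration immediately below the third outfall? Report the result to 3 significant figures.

119 mg/L

Below outfall 1: Q → 1.979 m³/s, C = (1.700·25.00 + 0.2790·350.0)/1.979 = 70.82 mg/L.
Below outfall 2: Q → 2.124 m³/s, C = (1.979·70.82 + 0.1450·575.0)/2.124 = 105.2 mg/L.
Below outfall 3: Q → 2.315 m³/s, C = (2.124·105.2 + 0.1910·277.0)/2.315 = 119.4 mg/L.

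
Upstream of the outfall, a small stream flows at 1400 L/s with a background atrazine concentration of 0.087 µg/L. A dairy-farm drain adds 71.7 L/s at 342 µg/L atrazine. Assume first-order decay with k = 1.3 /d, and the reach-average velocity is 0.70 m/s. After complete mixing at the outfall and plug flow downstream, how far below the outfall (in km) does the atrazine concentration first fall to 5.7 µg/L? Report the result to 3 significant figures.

Mass balance: C = (1400·0.08700 + 71.70·342.0) / 1472 = 24640/1472 = 16.74 µg/L.
Set 16.74·exp(−k·t) = 5.7 → t = ln(16.74/5.7)/k = 71620 s = 19.89 h.
Distance = v·t = 0.70·71620 = 50130 m = 50.13 km.

50.1 km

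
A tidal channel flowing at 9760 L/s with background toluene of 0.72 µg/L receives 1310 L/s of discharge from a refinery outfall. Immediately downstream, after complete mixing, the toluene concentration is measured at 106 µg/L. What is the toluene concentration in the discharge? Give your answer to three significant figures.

890 µg/L

Mass balance: 9760·0.7200 + 1310·Cₑ = 11070·106.0
→ Cₑ = (11070·106.0 − 9760·0.7200) / 1310 = 890.4 µg/L.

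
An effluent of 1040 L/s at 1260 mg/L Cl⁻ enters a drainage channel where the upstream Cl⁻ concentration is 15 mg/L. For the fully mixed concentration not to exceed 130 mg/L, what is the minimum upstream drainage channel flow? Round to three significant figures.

10200 L/s

Set C_mix = 130: (Q·15.00 + 1040·1260) / (Q + 1040) = 130
→ Q = 1040·(1260 − 130)/(130 − 15.00) = 10220 L/s.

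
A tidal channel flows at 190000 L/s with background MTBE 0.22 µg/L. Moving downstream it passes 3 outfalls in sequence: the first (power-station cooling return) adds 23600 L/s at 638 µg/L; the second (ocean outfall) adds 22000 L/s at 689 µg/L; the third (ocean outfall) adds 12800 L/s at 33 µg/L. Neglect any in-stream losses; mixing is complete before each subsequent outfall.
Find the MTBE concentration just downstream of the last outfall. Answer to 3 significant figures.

124 µg/L

Below outfall 1: Q → 213600 L/s, C = (190000·0.2200 + 23600·638.0)/213600 = 70.69 µg/L.
Below outfall 2: Q → 235600 L/s, C = (213600·70.69 + 22000·689.0)/235600 = 128.4 µg/L.
Below outfall 3: Q → 248400 L/s, C = (235600·128.4 + 12800·33.00)/248400 = 123.5 µg/L.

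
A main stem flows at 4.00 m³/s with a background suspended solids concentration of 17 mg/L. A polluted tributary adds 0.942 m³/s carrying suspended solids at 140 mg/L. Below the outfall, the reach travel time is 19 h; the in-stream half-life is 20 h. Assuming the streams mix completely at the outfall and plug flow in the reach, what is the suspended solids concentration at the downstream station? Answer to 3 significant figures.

Flow-weighted average: C = (4.000·17.00 + 0.9420·140.0) / 4.942 = 199.9/4.942 = 40.45 mg/L.
Half-life 20 h → k = ln 2 / 20 = 0.03466 h⁻¹ = 0.8318 d⁻¹.
Decay over the reach: 40.45·exp(−kt) = 40.45·0.5176 = 20.94 mg/L.

20.9 mg/L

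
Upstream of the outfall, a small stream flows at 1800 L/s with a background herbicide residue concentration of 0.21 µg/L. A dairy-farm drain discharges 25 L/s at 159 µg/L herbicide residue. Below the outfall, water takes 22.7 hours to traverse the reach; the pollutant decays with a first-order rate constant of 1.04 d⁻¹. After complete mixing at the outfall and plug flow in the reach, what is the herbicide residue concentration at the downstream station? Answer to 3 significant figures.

Conservation of mass: C = (1800·0.2100 + 25.00·159.0) / 1825 = 4353/1825 = 2.385 µg/L.
Applying C = C₀e^(−kt): 2.385 × 0.3739 = 0.8919 µg/L.

0.892 µg/L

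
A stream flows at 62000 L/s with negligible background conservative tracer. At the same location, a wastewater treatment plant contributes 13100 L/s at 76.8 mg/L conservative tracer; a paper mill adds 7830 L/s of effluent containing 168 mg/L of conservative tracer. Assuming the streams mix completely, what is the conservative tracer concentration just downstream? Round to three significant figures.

After mixing, C = (62000·0 + 13100·76.80 + 7830·168.0) / 82930 = 2322000/82930 = 27.99 mg/L.

28.0 mg/L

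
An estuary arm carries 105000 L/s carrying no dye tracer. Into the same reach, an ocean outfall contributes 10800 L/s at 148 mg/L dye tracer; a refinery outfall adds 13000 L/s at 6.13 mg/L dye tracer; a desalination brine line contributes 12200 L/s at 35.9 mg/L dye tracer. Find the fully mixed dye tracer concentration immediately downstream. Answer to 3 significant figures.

After mixing, C = (105000·0 + 10800·148.0 + 13000·6.130 + 12200·35.90) / 141000 = 2116000/141000 = 15.01 mg/L.

15.0 mg/L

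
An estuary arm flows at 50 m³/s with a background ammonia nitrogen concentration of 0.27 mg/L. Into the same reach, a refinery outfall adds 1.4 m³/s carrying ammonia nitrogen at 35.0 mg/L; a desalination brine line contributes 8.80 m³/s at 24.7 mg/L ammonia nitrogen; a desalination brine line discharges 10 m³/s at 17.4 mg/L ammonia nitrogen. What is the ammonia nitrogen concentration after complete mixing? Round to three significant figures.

6.47 mg/L

Mass balance: C = (50.00·0.2700 + 1.400·35.00 + 8.800·24.70 + 10.00·17.40) / 70.20 = 453.9/70.20 = 6.465 mg/L.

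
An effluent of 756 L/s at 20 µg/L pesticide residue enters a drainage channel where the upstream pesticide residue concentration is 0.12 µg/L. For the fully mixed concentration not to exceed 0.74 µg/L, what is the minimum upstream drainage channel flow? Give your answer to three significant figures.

Set C_mix = 0.74: (Q·0.1200 + 756.0·20.00) / (Q + 756.0) = 0.74
→ Q = 756.0·(20.00 − 0.74)/(0.74 − 0.1200) = 23480 L/s.

23500 L/s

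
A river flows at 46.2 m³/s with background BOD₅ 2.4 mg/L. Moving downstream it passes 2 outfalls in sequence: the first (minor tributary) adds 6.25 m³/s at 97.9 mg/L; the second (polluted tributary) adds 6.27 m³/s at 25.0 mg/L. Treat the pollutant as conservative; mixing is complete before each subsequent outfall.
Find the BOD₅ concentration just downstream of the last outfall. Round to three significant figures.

15.0 mg/L

After outfall 1: Q = 46.20 + 6.250 = 52.45 m³/s; C = (46.20·2.400 + 6.250·97.90)/52.45 = 13.78 mg/L.
After outfall 2: Q = 52.45 + 6.270 = 58.72 m³/s; C = (52.45·13.78 + 6.270·25.00)/58.72 = 14.98 mg/L.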